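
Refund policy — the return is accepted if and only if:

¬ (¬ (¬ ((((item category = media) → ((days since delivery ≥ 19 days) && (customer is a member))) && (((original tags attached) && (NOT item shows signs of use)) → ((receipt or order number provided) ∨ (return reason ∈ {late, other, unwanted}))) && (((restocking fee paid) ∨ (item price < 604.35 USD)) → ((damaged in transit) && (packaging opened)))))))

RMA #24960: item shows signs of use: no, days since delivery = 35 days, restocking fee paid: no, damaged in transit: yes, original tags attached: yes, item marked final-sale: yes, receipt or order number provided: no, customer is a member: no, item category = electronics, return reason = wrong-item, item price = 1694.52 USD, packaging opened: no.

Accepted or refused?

Atomic conditions:
  item category = media: electronics == media is false
  days since delivery ≥ 19 days: 35 ≥ 19 is true
  customer is a member: no → false
  original tags attached: yes → true
  NOT item shows signs of use: no → true
  receipt or order number provided: no → false
  return reason ∈ {late, other, unwanted}: wrong-item is not in the set → false
  restocking fee paid: no → false
  item price < 604.35 USD: 1694.52 < 604.35 is false
  damaged in transit: yes → true
  packaging opened: no → false
Combine:
[1.1.1.1.2] true AND false = false
[1.1.1.1] false → false (antecedent false ⇒ implication holds) = true
[1.1.1.2.1] true AND true = true
[1.1.1.2.2] false OR false = false
[1.1.1.2] true → false = false
[1.1.1.3.1] false OR false = false
[1.1.1.3.2] true AND false = false
[1.1.1.3] false → false (antecedent false ⇒ implication holds) = true
[1.1.1] true AND false AND true = false
[1.1] NOT false = true
[1] NOT true = false
[root] NOT false = true
Overall: true → accepted

Accepted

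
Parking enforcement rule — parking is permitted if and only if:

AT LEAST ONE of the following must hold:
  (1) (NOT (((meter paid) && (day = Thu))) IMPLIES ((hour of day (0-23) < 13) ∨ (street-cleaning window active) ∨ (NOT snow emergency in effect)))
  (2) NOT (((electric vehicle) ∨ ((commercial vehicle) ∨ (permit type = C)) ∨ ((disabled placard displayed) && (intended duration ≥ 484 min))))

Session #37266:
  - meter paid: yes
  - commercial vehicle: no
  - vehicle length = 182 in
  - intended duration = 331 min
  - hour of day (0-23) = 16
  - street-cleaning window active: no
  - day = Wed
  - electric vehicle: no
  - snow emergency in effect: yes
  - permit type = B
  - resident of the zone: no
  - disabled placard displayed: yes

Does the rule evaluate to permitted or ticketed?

Permitted

Atomic conditions:
  meter paid: yes → true
  day = Thu: Wed == Thu is false
  hour of day (0-23) < 13: 16 < 13 is false
  street-cleaning window active: no → false
  NOT snow emergency in effect: yes → false
  electric vehicle: no → false
  commercial vehicle: no → false
  permit type = C: B == C is false
  disabled placard displayed: yes → true
  intended duration ≥ 484 min: 331 ≥ 484 is false
Combine:
[1.1.1] true AND false = false
[1.1] NOT false = true
[1.2] false OR false OR false = false
[1] true → false = false
[2.1.2] false OR false = false
[2.1.3] true AND false = false
[2.1] false OR false OR false = false
[2] NOT false = true
[root] false OR true = true
Overall: true → permitted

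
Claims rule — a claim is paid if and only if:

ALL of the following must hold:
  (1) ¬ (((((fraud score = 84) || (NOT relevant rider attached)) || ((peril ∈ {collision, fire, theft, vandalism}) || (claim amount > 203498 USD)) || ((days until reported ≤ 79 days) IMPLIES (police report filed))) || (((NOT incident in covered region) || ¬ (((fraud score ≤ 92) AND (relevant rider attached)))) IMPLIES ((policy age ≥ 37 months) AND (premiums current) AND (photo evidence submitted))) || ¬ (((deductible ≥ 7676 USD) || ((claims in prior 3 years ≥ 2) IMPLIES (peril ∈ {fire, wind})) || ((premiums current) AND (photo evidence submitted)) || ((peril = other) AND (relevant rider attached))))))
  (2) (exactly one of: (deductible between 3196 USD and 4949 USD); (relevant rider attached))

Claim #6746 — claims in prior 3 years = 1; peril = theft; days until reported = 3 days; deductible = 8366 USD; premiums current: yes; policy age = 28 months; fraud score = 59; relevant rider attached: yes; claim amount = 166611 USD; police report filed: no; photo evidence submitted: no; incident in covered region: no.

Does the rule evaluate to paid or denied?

Atomic conditions:
  fraud score = 84: 59 == 84 is false
  NOT relevant rider attached: yes → false
  peril ∈ {collision, fire, theft, vandalism}: theft is in the set → true
  claim amount > 203498 USD: 166611 > 203498 is false
  days until reported ≤ 79 days: 3 ≤ 79 is true
  police report filed: no → false
  NOT incident in covered region: no → true
  fraud score ≤ 92: 59 ≤ 92 is true
  relevant rider attached: yes → true
  policy age ≥ 37 months: 28 ≥ 37 is false
  premiums current: yes → true
  photo evidence submitted: no → false
  deductible ≥ 7676 USD: 8366 ≥ 7676 is true
  claims in prior 3 years ≥ 2: 1 ≥ 2 is false
  peril ∈ {fire, wind}: theft is not in the set → false
  peril = other: theft == other is false
  deductible between 3196 USD and 4949 USD: 8366 in [3196, 4949] is false
Combine:
[1.1.1.1] false OR false = false
[1.1.1.2] true OR false = true
[1.1.1.3] true → false = false
[1.1.1] false OR true OR false = true
[1.1.2.1.2.1] true AND true = true
[1.1.2.1.2] NOT true = false
[1.1.2.1] true OR false = true
[1.1.2.2] false AND true AND false = false
[1.1.2] true → false = false
[1.1.3.1.2] false → false (antecedent false ⇒ implication holds) = true
[1.1.3.1.3] true AND false = false
[1.1.3.1.4] false AND true = false
[1.1.3.1] true OR true OR false OR false = true
[1.1.3] NOT true = false
[1.1] true OR false OR false = true
[1] NOT true = false
[2] exactly-one(false, true) = true
[root] false AND true = false
Overall: false → denied

Denied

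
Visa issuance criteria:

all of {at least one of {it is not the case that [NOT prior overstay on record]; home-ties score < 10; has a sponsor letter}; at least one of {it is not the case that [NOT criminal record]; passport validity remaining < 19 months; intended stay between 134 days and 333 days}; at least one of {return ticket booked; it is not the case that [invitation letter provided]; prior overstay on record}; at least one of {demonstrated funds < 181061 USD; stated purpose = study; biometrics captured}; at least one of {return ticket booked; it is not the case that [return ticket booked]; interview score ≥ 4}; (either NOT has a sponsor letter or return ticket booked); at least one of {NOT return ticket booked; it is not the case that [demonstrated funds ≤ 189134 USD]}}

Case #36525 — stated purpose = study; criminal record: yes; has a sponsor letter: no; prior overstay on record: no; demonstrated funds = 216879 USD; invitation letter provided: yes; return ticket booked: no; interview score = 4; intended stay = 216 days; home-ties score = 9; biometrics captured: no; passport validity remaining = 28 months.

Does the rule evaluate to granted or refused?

Atomic conditions:
  NOT prior overstay on record: no → true
  home-ties score < 10: 9 < 10 is true
  has a sponsor letter: no → false
  NOT criminal record: yes → false
  passport validity remaining < 19 months: 28 < 19 is false
  intended stay between 134 days and 333 days: 216 in [134, 333] is true
  return ticket booked: no → false
  invitation letter provided: yes → true
  prior overstay on record: no → false
  demonstrated funds < 181061 USD: 216879 < 181061 is false
  stated purpose = study: study == study is true
  biometrics captured: no → false
  interview score ≥ 4: 4 ≥ 4 is true
  NOT has a sponsor letter: no → true
  NOT return ticket booked: no → true
  demonstrated funds ≤ 189134 USD: 216879 ≤ 189134 is false
Combine:
[1.1] NOT true = false
[1] false OR true OR false = true
[2.1] NOT false = true
[2] true OR false OR true = true
[3.2] NOT true = false
[3] false OR false OR false = false
[4] false OR true OR false = true
[5.2] NOT false = true
[5] false OR true OR true = true
[6] true OR false = true
[7.2] NOT false = true
[7] true OR true = true
[root] true AND true AND false AND true AND true AND true AND true = false
Overall: false → refused

Refused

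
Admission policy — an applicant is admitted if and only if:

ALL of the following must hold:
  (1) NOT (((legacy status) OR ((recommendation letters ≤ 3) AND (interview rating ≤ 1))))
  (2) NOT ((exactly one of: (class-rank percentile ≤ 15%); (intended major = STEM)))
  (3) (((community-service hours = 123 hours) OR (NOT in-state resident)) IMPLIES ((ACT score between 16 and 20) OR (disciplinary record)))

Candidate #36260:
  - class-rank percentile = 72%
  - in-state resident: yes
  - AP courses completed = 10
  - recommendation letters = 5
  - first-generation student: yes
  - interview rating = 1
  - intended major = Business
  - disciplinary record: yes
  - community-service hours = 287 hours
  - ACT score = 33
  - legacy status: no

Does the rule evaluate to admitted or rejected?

Admitted

Atomic conditions:
  legacy status: no → false
  recommendation letters ≤ 3: 5 ≤ 3 is false
  interview rating ≤ 1: 1 ≤ 1 is true
  class-rank percentile ≤ 15%: 72 ≤ 15 is false
  intended major = STEM: Business == STEM is false
  community-service hours = 123 hours: 287 == 123 is false
  NOT in-state resident: yes → false
  ACT score between 16 and 20: 33 in [16, 20] is false
  disciplinary record: yes → true
Combine:
[1.1.2] false AND true = false
[1.1] false OR false = false
[1] NOT false = true
[2.1] exactly-one(false, false) = false
[2] NOT false = true
[3.1] false OR false = false
[3.2] false OR true = true
[3] false → true (antecedent false ⇒ implication holds) = true
[root] true AND true AND true = true
Overall: true → admitted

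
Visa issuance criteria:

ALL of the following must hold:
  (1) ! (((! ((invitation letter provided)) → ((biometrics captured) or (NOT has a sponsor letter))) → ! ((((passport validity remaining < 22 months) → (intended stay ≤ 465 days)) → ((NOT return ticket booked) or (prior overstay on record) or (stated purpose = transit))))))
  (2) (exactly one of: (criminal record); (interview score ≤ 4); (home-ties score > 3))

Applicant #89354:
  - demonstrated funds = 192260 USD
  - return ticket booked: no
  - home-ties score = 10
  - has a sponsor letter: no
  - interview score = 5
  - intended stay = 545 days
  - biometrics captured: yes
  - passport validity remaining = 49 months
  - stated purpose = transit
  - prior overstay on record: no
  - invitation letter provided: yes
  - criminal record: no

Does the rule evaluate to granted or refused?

Granted

Atomic conditions:
  invitation letter provided: yes → true
  biometrics captured: yes → true
  NOT has a sponsor letter: no → true
  passport validity remaining < 22 months: 49 < 22 is false
  intended stay ≤ 465 days: 545 ≤ 465 is false
  NOT return ticket booked: no → true
  prior overstay on record: no → false
  stated purpose = transit: transit == transit is true
  criminal record: no → false
  interview score ≤ 4: 5 ≤ 4 is false
  home-ties score > 3: 10 > 3 is true
Combine:
[1.1.1.1] NOT true = false
[1.1.1.2] true OR true = true
[1.1.1] false → true (antecedent false ⇒ implication holds) = true
[1.1.2.1.1] false → false (antecedent false ⇒ implication holds) = true
[1.1.2.1.2] true OR false OR true = true
[1.1.2.1] true → true = true
[1.1.2] NOT true = false
[1.1] true → false = false
[1] NOT false = true
[2] exactly-one(false, false, true) = true
[root] true AND true = true
Overall: true → granted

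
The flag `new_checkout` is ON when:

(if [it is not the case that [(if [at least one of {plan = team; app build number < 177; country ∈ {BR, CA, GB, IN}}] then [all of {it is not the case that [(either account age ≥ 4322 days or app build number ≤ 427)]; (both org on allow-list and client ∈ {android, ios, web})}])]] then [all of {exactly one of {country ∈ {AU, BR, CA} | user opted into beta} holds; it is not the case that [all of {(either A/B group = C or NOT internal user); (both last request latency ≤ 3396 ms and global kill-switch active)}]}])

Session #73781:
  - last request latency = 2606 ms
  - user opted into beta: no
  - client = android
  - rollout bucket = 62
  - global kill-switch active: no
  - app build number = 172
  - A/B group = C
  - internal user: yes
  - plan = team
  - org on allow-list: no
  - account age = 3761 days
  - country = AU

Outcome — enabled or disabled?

Enabled

Atomic conditions:
  plan = team: team == team is true
  app build number < 177: 172 < 177 is true
  country ∈ {BR, CA, GB, IN}: AU is not in the set → false
  account age ≥ 4322 days: 3761 ≥ 4322 is false
  app build number ≤ 427: 172 ≤ 427 is true
  org on allow-list: no → false
  client ∈ {android, ios, web}: android is in the set → true
  country ∈ {AU, BR, CA}: AU is in the set → true
  user opted into beta: no → false
  A/B group = C: C == C is true
  NOT internal user: yes → false
  last request latency ≤ 3396 ms: 2606 ≤ 3396 is true
  global kill-switch active: no → false
Combine:
[1.1.1] true OR true OR false = true
[1.1.2.1.1] false OR true = true
[1.1.2.1] NOT true = false
[1.1.2.2] false AND true = false
[1.1.2] false AND false = false
[1.1] true → false = false
[1] NOT false = true
[2.1] exactly-one(true, false) = true
[2.2.1.1] true OR false = true
[2.2.1.2] true AND false = false
[2.2.1] true AND false = false
[2.2] NOT false = true
[2] true AND true = true
[root] true → true = true
Overall: true → enabled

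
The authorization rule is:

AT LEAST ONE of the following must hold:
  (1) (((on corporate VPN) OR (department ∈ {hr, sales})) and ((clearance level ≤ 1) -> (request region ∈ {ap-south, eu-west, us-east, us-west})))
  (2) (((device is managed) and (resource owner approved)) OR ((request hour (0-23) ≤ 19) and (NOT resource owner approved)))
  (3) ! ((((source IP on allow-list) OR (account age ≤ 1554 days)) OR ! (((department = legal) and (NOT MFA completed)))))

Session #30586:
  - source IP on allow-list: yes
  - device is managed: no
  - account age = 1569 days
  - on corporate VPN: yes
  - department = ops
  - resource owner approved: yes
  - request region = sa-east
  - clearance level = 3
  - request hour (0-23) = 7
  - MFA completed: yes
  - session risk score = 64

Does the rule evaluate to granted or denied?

Granted

Atomic conditions:
  on corporate VPN: yes → true
  department ∈ {hr, sales}: ops is not in the set → false
  clearance level ≤ 1: 3 ≤ 1 is false
  request region ∈ {ap-south, eu-west, us-east, us-west}: sa-east is not in the set → false
  device is managed: no → false
  resource owner approved: yes → true
  request hour (0-23) ≤ 19: 7 ≤ 19 is true
  NOT resource owner approved: yes → false
  source IP on allow-list: yes → true
  account age ≤ 1554 days: 1569 ≤ 1554 is false
  department = legal: ops == legal is false
  NOT MFA completed: yes → false
Combine:
[1.1] true OR false = true
[1.2] false → false (antecedent false ⇒ implication holds) = true
[1] true AND true = true
[2.1] false AND true = false
[2.2] true AND false = false
[2] false OR false = false
[3.1.1] true OR false = true
[3.1.2.1] false AND false = false
[3.1.2] NOT false = true
[3.1] true OR true = true
[3] NOT true = false
[root] true OR false OR false = true
Overall: true → granted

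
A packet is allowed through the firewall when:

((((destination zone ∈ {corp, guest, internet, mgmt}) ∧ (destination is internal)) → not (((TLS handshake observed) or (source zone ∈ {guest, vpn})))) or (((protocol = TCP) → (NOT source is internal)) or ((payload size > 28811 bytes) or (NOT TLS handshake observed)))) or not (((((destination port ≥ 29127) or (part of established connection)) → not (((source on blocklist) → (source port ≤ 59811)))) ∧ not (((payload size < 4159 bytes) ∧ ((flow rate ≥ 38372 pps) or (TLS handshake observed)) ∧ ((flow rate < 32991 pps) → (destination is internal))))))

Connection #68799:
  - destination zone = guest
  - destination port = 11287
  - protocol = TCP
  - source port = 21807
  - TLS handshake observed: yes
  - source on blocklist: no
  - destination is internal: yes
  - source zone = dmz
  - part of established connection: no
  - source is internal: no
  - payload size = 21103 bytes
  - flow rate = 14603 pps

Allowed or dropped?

Allowed

Atomic conditions:
  destination zone ∈ {corp, guest, internet, mgmt}: guest is in the set → true
  destination is internal: yes → true
  TLS handshake observed: yes → true
  source zone ∈ {guest, vpn}: dmz is not in the set → false
  protocol = TCP: TCP == TCP is true
  NOT source is internal: no → true
  payload size > 28811 bytes: 21103 > 28811 is false
  NOT TLS handshake observed: yes → false
  destination port ≥ 29127: 11287 ≥ 29127 is false
  part of established connection: no → false
  source on blocklist: no → false
  source port ≤ 59811: 21807 ≤ 59811 is true
  payload size < 4159 bytes: 21103 < 4159 is false
  flow rate ≥ 38372 pps: 14603 ≥ 38372 is false
  flow rate < 32991 pps: 14603 < 32991 is true
Combine:
[1.1.1] true AND true = true
[1.1.2.1] true OR false = true
[1.1.2] NOT true = false
[1.1] true → false = false
[1.2.1] true → true = true
[1.2.2] false OR false = false
[1.2] true OR false = true
[1] false OR true = true
[2.1.1.1] false OR false = false
[2.1.1.2.1] false → true (antecedent false ⇒ implication holds) = true
[2.1.1.2] NOT true = false
[2.1.1] false → false (antecedent false ⇒ implication holds) = true
[2.1.2.1.2] false OR true = true
[2.1.2.1.3] true → true = true
[2.1.2.1] false AND true AND true = false
[2.1.2] NOT false = true
[2.1] true AND true = true
[2] NOT true = false
[root] true OR false = true
Overall: true → allowed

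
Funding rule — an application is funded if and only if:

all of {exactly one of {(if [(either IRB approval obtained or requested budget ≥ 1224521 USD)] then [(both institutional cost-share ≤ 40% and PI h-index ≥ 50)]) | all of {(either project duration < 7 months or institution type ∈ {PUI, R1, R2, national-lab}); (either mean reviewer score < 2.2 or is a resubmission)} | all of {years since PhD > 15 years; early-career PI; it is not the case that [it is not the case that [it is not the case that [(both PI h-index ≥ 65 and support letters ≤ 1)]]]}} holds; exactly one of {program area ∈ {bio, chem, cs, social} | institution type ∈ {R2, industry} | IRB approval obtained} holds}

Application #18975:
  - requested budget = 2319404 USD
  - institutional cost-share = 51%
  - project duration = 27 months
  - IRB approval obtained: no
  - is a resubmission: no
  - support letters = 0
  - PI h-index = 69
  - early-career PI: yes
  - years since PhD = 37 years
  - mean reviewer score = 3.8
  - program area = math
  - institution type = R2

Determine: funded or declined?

Declined

Atomic conditions:
  IRB approval obtained: no → false
  requested budget ≥ 1224521 USD: 2319404 ≥ 1224521 is true
  institutional cost-share ≤ 40%: 51 ≤ 40 is false
  PI h-index ≥ 50: 69 ≥ 50 is true
  project duration < 7 months: 27 < 7 is false
  institution type ∈ {PUI, R1, R2, national-lab}: R2 is in the set → true
  mean reviewer score < 2.2: 3.8 < 2.2 is false
  is a resubmission: no → false
  years since PhD > 15 years: 37 > 15 is true
  early-career PI: yes → true
  PI h-index ≥ 65: 69 ≥ 65 is true
  support letters ≤ 1: 0 ≤ 1 is true
  program area ∈ {bio, chem, cs, social}: math is not in the set → false
  institution type ∈ {R2, industry}: R2 is in the set → true
Combine:
[1.1.1] false OR true = true
[1.1.2] false AND true = false
[1.1] true → false = false
[1.2.1] false OR true = true
[1.2.2] false OR false = false
[1.2] true AND false = false
[1.3.3.1.1.1] true AND true = true
[1.3.3.1.1] NOT true = false
[1.3.3.1] NOT false = true
[1.3.3] NOT true = false
[1.3] true AND true AND false = false
[1] exactly-one(false, false, false) = false
[2] exactly-one(false, true, false) = true
[root] false AND true = false
Overall: false → declined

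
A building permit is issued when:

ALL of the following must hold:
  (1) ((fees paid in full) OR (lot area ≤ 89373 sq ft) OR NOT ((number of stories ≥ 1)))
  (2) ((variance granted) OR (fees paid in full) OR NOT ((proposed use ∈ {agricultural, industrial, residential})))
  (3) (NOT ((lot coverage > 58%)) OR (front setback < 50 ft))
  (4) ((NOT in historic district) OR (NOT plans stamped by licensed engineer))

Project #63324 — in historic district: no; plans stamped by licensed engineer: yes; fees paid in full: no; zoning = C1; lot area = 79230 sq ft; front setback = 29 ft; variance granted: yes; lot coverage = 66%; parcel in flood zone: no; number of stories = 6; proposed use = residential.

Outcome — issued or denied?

Atomic conditions:
  fees paid in full: no → false
  lot area ≤ 89373 sq ft: 79230 ≤ 89373 is true
  number of stories ≥ 1: 6 ≥ 1 is true
  variance granted: yes → true
  proposed use ∈ {agricultural, industrial, residential}: residential is in the set → true
  lot coverage > 58%: 66 > 58 is true
  front setback < 50 ft: 29 < 50 is true
  NOT in historic district: no → true
  NOT plans stamped by licensed engineer: yes → false
Combine:
[1.3] NOT true = false
[1] false OR true OR false = true
[2.3] NOT true = false
[2] true OR false OR false = true
[3.1] NOT true = false
[3] false OR true = true
[4] true OR false = true
[root] true AND true AND true AND true = true
Overall: true → issued

Issued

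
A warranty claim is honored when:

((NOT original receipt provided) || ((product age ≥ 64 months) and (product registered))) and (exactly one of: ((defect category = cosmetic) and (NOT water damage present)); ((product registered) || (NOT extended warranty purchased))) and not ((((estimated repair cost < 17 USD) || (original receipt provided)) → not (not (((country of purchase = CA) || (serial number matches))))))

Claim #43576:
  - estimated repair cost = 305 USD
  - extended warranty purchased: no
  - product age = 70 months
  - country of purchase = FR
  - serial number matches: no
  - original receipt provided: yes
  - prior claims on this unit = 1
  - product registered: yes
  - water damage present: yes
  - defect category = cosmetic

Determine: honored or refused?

Atomic conditions:
  NOT original receipt provided: yes → false
  product age ≥ 64 months: 70 ≥ 64 is true
  product registered: yes → true
  defect category = cosmetic: cosmetic == cosmetic is true
  NOT water damage present: yes → false
  NOT extended warranty purchased: no → true
  estimated repair cost < 17 USD: 305 < 17 is false
  original receipt provided: yes → true
  country of purchase = CA: FR == CA is false
  serial number matches: no → false
Combine:
[1.2] true AND true = true
[1] false OR true = true
[2.1] true AND false = false
[2.2] true OR true = true
[2] exactly-one(false, true) = true
[3.1.1] false OR true = true
[3.1.2.1.1] false OR false = false
[3.1.2.1] NOT false = true
[3.1.2] NOT true = false
[3.1] true → false = false
[3] NOT false = true
[root] true AND true AND true = true
Overall: true → honored

Honored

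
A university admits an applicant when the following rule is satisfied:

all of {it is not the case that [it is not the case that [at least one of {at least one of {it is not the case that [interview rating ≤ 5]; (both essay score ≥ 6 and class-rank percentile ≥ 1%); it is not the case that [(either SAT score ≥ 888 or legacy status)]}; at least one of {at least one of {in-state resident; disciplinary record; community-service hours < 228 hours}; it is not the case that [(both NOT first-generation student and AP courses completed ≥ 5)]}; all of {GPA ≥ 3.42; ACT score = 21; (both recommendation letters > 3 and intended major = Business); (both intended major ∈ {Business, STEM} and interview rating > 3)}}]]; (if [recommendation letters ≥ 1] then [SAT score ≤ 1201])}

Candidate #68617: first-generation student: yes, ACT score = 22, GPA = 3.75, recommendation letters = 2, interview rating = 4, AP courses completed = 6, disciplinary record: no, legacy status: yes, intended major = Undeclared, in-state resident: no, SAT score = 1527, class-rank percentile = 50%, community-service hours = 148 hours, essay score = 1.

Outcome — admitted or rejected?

Atomic conditions:
  interview rating ≤ 5: 4 ≤ 5 is true
  essay score ≥ 6: 1 ≥ 6 is false
  class-rank percentile ≥ 1%: 50 ≥ 1 is true
  SAT score ≥ 888: 1527 ≥ 888 is true
  legacy status: yes → true
  in-state resident: no → false
  disciplinary record: no → false
  community-service hours < 228 hours: 148 < 228 is true
  NOT first-generation student: yes → false
  AP courses completed ≥ 5: 6 ≥ 5 is true
  GPA ≥ 3.42: 3.75 ≥ 3.42 is true
  ACT score = 21: 22 == 21 is false
  recommendation letters > 3: 2 > 3 is false
  intended major = Business: Undeclared == Business is false
  intended major ∈ {Business, STEM}: Undeclared is not in the set → false
  interview rating > 3: 4 > 3 is true
  recommendation letters ≥ 1: 2 ≥ 1 is true
  SAT score ≤ 1201: 1527 ≤ 1201 is false
Combine:
[1.1.1.1.1] NOT true = false
[1.1.1.1.2] false AND true = false
[1.1.1.1.3.1] true OR true = true
[1.1.1.1.3] NOT true = false
[1.1.1.1] false OR false OR false = false
[1.1.1.2.1] false OR false OR true = true
[1.1.1.2.2.1] false AND true = false
[1.1.1.2.2] NOT false = true
[1.1.1.2] true OR true = true
[1.1.1.3.3] false AND false = false
[1.1.1.3.4] false AND true = false
[1.1.1.3] true AND false AND false AND false = false
[1.1.1] false OR true OR false = true
[1.1] NOT true = false
[1] NOT false = true
[2] true → false = false
[root] true AND false = false
Overall: false → rejected

Rejected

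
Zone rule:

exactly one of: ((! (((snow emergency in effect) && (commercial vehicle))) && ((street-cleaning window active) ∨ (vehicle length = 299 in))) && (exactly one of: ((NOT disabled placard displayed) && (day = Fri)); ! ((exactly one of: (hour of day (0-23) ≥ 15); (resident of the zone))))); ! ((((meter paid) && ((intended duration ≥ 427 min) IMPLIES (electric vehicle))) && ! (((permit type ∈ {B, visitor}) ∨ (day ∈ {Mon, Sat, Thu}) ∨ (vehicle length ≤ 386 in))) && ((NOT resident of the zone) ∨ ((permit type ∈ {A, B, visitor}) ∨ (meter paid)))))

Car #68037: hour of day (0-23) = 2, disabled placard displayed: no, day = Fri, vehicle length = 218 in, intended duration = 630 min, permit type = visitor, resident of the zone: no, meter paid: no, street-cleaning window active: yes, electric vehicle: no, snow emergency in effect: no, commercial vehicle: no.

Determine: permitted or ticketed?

Permitted

Atomic conditions:
  snow emergency in effect: no → false
  commercial vehicle: no → false
  street-cleaning window active: yes → true
  vehicle length = 299 in: 218 == 299 is false
  NOT disabled placard displayed: no → true
  day = Fri: Fri == Fri is true
  hour of day (0-23) ≥ 15: 2 ≥ 15 is false
  resident of the zone: no → false
  meter paid: no → false
  intended duration ≥ 427 min: 630 ≥ 427 is true
  electric vehicle: no → false
  permit type ∈ {B, visitor}: visitor is in the set → true
  day ∈ {Mon, Sat, Thu}: Fri is not in the set → false
  vehicle length ≤ 386 in: 218 ≤ 386 is true
  NOT resident of the zone: no → true
  permit type ∈ {A, B, visitor}: visitor is in the set → true
Combine:
[1.1.1.1] false AND false = false
[1.1.1] NOT false = true
[1.1.2] true OR false = true
[1.1] true AND true = true
[1.2.1] true AND true = true
[1.2.2.1] exactly-one(false, false) = false
[1.2.2] NOT false = true
[1.2] exactly-one(true, true) = false
[1] true AND false = false
[2.1.1.2] true → false = false
[2.1.1] false AND false = false
[2.1.2.1] true OR false OR true = true
[2.1.2] NOT true = false
[2.1.3.2] true OR false = true
[2.1.3] true OR true = true
[2.1] false AND false AND true = false
[2] NOT false = true
[root] exactly-one(false, true) = true
Overall: true → permitted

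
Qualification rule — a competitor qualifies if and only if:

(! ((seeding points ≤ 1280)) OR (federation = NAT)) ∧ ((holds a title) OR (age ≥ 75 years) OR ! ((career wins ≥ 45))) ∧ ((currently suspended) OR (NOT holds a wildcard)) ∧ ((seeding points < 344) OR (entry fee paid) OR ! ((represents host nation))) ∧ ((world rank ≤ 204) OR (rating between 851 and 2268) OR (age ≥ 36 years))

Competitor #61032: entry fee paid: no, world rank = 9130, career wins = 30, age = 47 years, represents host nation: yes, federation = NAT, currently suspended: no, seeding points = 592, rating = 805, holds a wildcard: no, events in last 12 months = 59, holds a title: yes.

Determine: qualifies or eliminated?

Atomic conditions:
  seeding points ≤ 1280: 592 ≤ 1280 is true
  federation = NAT: NAT == NAT is true
  holds a title: yes → true
  age ≥ 75 years: 47 ≥ 75 is false
  career wins ≥ 45: 30 ≥ 45 is false
  currently suspended: no → false
  NOT holds a wildcard: no → true
  seeding points < 344: 592 < 344 is false
  entry fee paid: no → false
  represents host nation: yes → true
  world rank ≤ 204: 9130 ≤ 204 is false
  rating between 851 and 2268: 805 in [851, 2268] is false
  age ≥ 36 years: 47 ≥ 36 is true
Combine:
[1.1] NOT true = false
[1] false OR true = true
[2.3] NOT false = true
[2] true OR false OR true = true
[3] false OR true = true
[4.3] NOT true = false
[4] false OR false OR false = false
[5] false OR false OR true = true
[root] true AND true AND true AND false AND true = false
Overall: false → eliminated

Eliminated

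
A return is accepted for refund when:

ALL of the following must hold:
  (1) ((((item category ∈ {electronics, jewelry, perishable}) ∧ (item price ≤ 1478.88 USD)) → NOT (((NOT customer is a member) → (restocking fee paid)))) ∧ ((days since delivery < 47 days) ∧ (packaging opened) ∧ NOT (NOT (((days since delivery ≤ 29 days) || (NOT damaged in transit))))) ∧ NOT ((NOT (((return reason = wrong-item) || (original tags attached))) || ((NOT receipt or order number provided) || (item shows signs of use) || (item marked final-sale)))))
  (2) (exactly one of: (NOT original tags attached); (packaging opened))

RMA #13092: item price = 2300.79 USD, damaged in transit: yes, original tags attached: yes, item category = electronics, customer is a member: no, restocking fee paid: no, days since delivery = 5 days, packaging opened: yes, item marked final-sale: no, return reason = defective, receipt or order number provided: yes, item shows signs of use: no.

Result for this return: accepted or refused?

Atomic conditions:
  item category ∈ {electronics, jewelry, perishable}: electronics is in the set → true
  item price ≤ 1478.88 USD: 2300.79 ≤ 1478.88 is false
  NOT customer is a member: no → true
  restocking fee paid: no → false
  days since delivery < 47 days: 5 < 47 is true
  packaging opened: yes → true
  days since delivery ≤ 29 days: 5 ≤ 29 is true
  NOT damaged in transit: yes → false
  return reason = wrong-item: defective == wrong-item is false
  original tags attached: yes → true
  NOT receipt or order number provided: yes → false
  item shows signs of use: no → false
  item marked final-sale: no → false
  NOT original tags attached: yes → false
Combine:
[1.1.1] true AND false = false
[1.1.2.1] true → false = false
[1.1.2] NOT false = true
[1.1] false → true (antecedent false ⇒ implication holds) = true
[1.2.3.1.1] true OR false = true
[1.2.3.1] NOT true = false
[1.2.3] NOT false = true
[1.2] true AND true AND true = true
[1.3.1.1.1] false OR true = true
[1.3.1.1] NOT true = false
[1.3.1.2] false OR false OR false = false
[1.3.1] false OR false = false
[1.3] NOT false = true
[1] true AND true AND true = true
[2] exactly-one(false, true) = true
[root] true AND true = true
Overall: true → accepted

Accepted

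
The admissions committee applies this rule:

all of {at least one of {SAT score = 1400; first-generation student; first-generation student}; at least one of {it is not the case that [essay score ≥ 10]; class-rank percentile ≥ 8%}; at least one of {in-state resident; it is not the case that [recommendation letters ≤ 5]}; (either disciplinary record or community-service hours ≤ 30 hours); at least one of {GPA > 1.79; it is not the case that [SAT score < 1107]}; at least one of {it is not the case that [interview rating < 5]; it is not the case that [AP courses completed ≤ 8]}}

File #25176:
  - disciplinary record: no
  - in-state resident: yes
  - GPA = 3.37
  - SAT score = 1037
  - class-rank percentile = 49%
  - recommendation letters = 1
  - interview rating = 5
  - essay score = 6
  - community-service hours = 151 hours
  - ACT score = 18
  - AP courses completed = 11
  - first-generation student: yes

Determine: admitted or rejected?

Atomic conditions:
  SAT score = 1400: 1037 == 1400 is false
  first-generation student: yes → true
  essay score ≥ 10: 6 ≥ 10 is false
  class-rank percentile ≥ 8%: 49 ≥ 8 is true
  in-state resident: yes → true
  recommendation letters ≤ 5: 1 ≤ 5 is true
  disciplinary record: no → false
  community-service hours ≤ 30 hours: 151 ≤ 30 is false
  GPA > 1.79: 3.37 > 1.79 is true
  SAT score < 1107: 1037 < 1107 is true
  interview rating < 5: 5 < 5 is false
  AP courses completed ≤ 8: 11 ≤ 8 is false
Combine:
[1] false OR true OR true = true
[2.1] NOT false = true
[2] true OR true = true
[3.2] NOT true = false
[3] true OR false = true
[4] false OR false = false
[5.2] NOT true = false
[5] true OR false = true
[6.1] NOT false = true
[6.2] NOT false = true
[6] true OR true = true
[root] true AND true AND true AND false AND true AND true = false
Overall: false → rejected

Rejected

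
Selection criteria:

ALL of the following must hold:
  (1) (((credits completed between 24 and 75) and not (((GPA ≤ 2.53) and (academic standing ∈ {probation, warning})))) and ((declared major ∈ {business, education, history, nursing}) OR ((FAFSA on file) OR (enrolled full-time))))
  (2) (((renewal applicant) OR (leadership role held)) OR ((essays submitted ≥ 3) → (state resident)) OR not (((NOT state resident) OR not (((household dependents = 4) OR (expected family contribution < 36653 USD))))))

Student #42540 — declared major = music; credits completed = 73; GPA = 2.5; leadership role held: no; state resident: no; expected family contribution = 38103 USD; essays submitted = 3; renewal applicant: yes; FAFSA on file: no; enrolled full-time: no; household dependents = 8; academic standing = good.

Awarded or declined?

Declined

Atomic conditions:
  credits completed between 24 and 75: 73 in [24, 75] is true
  GPA ≤ 2.53: 2.5 ≤ 2.53 is true
  academic standing ∈ {probation, warning}: good is not in the set → false
  declared major ∈ {business, education, history, nursing}: music is not in the set → false
  FAFSA on file: no → false
  enrolled full-time: no → false
  renewal applicant: yes → true
  leadership role held: no → false
  essays submitted ≥ 3: 3 ≥ 3 is true
  state resident: no → false
  NOT state resident: no → true
  household dependents = 4: 8 == 4 is false
  expected family contribution < 36653 USD: 38103 < 36653 is false
Combine:
[1.1.2.1] true AND false = false
[1.1.2] NOT false = true
[1.1] true AND true = true
[1.2.2] false OR false = false
[1.2] false OR false = false
[1] true AND false = false
[2.1] true OR false = true
[2.2] true → false = false
[2.3.1.2.1] false OR false = false
[2.3.1.2] NOT false = true
[2.3.1] true OR true = true
[2.3] NOT true = false
[2] true OR false OR false = true
[root] false AND true = false
Overall: false → declined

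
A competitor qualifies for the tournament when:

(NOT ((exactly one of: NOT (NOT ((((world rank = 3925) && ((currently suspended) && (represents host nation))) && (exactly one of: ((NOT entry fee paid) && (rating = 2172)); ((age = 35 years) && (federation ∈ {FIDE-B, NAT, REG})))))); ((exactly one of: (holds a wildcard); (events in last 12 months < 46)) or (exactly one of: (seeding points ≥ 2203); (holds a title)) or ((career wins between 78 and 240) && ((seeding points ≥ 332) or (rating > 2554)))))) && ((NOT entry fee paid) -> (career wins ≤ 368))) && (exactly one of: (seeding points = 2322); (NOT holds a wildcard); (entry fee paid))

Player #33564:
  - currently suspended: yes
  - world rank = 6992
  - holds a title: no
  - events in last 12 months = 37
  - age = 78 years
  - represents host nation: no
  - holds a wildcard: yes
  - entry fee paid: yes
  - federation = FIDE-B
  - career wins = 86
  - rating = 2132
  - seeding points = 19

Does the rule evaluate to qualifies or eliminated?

Qualifies

Atomic conditions:
  world rank = 3925: 6992 == 3925 is false
  currently suspended: yes → true
  represents host nation: no → false
  NOT entry fee paid: yes → false
  rating = 2172: 2132 == 2172 is false
  age = 35 years: 78 == 35 is false
  federation ∈ {FIDE-B, NAT, REG}: FIDE-B is in the set → true
  holds a wildcard: yes → true
  events in last 12 months < 46: 37 < 46 is true
  seeding points ≥ 2203: 19 ≥ 2203 is false
  holds a title: no → false
  career wins between 78 and 240: 86 in [78, 240] is true
  seeding points ≥ 332: 19 ≥ 332 is false
  rating > 2554: 2132 > 2554 is false
  career wins ≤ 368: 86 ≤ 368 is true
  seeding points = 2322: 19 == 2322 is false
  NOT holds a wildcard: yes → false
  entry fee paid: yes → true
Combine:
[1.1.1.1.1.1.1.2] true AND false = false
[1.1.1.1.1.1.1] false AND false = false
[1.1.1.1.1.1.2.1] false AND false = false
[1.1.1.1.1.1.2.2] false AND true = false
[1.1.1.1.1.1.2] exactly-one(false, false) = false
[1.1.1.1.1.1] false AND false = false
[1.1.1.1.1] NOT false = true
[1.1.1.1] NOT true = false
[1.1.1.2.1] exactly-one(true, true) = false
[1.1.1.2.2] exactly-one(false, false) = false
[1.1.1.2.3.2] false OR false = false
[1.1.1.2.3] true AND false = false
[1.1.1.2] false OR false OR false = false
[1.1.1] exactly-one(false, false) = false
[1.1] NOT false = true
[1.2] false → true (antecedent false ⇒ implication holds) = true
[1] true AND true = true
[2] exactly-one(false, false, true) = true
[root] true AND true = true
Overall: true → qualifies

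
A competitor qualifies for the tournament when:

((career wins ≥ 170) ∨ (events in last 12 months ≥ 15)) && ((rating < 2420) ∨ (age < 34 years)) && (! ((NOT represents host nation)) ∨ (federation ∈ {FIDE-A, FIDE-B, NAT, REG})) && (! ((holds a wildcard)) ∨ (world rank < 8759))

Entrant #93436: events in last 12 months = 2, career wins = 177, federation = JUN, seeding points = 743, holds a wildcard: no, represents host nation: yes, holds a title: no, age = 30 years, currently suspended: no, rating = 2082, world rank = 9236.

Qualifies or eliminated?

Qualifies

Atomic conditions:
  career wins ≥ 170: 177 ≥ 170 is true
  events in last 12 months ≥ 15: 2 ≥ 15 is false
  rating < 2420: 2082 < 2420 is true
  age < 34 years: 30 < 34 is true
  NOT represents host nation: yes → false
  federation ∈ {FIDE-A, FIDE-B, NAT, REG}: JUN is not in the set → false
  holds a wildcard: no → false
  world rank < 8759: 9236 < 8759 is false
Combine:
[1] true OR false = true
[2] true OR true = true
[3.1] NOT false = true
[3] true OR false = true
[4.1] NOT false = true
[4] true OR false = true
[root] true AND true AND true AND true = true
Overall: true → qualifies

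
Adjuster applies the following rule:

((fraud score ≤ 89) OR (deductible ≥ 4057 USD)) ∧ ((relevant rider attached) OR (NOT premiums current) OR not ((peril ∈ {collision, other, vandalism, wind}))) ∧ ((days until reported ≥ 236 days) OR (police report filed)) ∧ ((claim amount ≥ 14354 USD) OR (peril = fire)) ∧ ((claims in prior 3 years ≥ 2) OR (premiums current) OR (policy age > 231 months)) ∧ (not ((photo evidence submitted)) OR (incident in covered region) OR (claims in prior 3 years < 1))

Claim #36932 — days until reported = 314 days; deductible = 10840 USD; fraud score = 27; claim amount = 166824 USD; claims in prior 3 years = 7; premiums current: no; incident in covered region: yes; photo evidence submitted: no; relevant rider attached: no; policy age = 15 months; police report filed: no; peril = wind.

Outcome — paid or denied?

Atomic conditions:
  fraud score ≤ 89: 27 ≤ 89 is true
  deductible ≥ 4057 USD: 10840 ≥ 4057 is true
  relevant rider attached: no → false
  NOT premiums current: no → true
  peril ∈ {collision, other, vandalism, wind}: wind is in the set → true
  days until reported ≥ 236 days: 314 ≥ 236 is true
  police report filed: no → false
  claim amount ≥ 14354 USD: 166824 ≥ 14354 is true
  peril = fire: wind == fire is false
  claims in prior 3 years ≥ 2: 7 ≥ 2 is true
  premiums current: no → false
  policy age > 231 months: 15 > 231 is false
  photo evidence submitted: no → false
  incident in covered region: yes → true
  claims in prior 3 years < 1: 7 < 1 is false
Combine:
[1] true OR true = true
[2.3] NOT true = false
[2] false OR true OR false = true
[3] true OR false = true
[4] true OR false = true
[5] true OR false OR false = true
[6.1] NOT false = true
[6] true OR true OR false = true
[root] true AND true AND true AND true AND true AND true = true
Overall: true → paid

Paid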